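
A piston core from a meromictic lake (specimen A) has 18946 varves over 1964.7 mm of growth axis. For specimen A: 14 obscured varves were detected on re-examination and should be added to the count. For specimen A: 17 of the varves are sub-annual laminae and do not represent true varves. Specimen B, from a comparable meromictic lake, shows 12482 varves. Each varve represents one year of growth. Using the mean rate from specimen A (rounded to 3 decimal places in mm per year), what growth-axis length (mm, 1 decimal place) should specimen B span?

1298.1 mm

Specimen A: correcting the raw count gives 18946 − 17 + 14 = 18943 true varves.
A: 1964.7 mm over 18943 years gives 1964.7 / 18943 ≈ 0.104 mm/yr.
For B, 0.104 mm/year × 12482 years = 1298.1 mm.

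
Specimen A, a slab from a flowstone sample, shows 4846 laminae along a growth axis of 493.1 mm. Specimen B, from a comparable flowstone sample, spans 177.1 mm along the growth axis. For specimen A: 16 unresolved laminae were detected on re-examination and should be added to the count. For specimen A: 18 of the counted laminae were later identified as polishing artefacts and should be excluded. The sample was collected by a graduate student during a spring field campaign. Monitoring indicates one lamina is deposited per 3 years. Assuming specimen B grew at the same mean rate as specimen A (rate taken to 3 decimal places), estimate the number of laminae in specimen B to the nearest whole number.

Specimen A: adjusted count: 4846 − 18 + 16 = 4844 laminae.
Specimen A: 4844 laminae at 3 years each span 4844 × 3 = 14532 years.
A: 493.1 mm over 14532 years gives 493.1 / 14532 ≈ 0.034 mm/year.
Specimen B: 177.1 mm / 0.034 mm per year = 5208.82 years; at 3 years per lamina that is 5208.82 / 3 ≈ 1736 laminae.

1736 laminae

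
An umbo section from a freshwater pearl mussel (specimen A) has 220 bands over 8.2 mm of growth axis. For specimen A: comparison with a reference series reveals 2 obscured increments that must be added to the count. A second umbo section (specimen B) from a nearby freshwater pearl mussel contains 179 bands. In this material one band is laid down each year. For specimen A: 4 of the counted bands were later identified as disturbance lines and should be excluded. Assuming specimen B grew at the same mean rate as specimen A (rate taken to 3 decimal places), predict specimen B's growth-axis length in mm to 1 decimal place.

Specimen A: true band count = 220 − 4 + 2 = 218.
A: 8.2 mm over 218 years gives 8.2 / 218 ≈ 0.038 mm per year.
Length of B = 0.038 × 179 = 6.8 mm.

6.8 mm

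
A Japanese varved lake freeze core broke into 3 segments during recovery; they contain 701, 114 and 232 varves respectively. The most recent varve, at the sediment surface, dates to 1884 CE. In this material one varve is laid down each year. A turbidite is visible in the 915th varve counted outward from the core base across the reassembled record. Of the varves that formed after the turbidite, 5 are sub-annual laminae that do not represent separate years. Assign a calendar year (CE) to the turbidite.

1757 CE

Total varves = 701 + 114 + 232 = 1047.
Between varve 915 and the sediment surface there are 1047 − 915 = 132 varves.
132 − 5 false = 127 true varves after the turbidite.
The varve at the sediment surface is 1884 CE, so the turbidite dates to 1884 − 127 = 1757 CE.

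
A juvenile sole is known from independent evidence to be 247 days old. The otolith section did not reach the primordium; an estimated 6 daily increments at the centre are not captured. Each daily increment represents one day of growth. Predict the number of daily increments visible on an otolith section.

241 daily increments

At one daily increment per day, 247 days correspond to 247 daily increments.
Subtracting the 6 daily increments not captured gives 247 − 6 = 241 daily increments in the record.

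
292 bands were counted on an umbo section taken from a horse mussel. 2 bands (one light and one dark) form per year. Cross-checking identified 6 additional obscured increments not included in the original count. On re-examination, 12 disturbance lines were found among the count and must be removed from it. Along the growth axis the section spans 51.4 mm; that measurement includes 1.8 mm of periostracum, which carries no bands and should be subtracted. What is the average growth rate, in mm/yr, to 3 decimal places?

Adjusted count: 292 − 12 + 6 = 286 bands.
Dividing by 2 bands per year: 286 / 2 = 143 years.
Removing the 1.8 mm offcut leaves 51.4 − 1.8 = 49.6 mm.
Mean rate = 49.6 mm / 143 years ≈ 0.347 mm/yr.

0.347 mm/yr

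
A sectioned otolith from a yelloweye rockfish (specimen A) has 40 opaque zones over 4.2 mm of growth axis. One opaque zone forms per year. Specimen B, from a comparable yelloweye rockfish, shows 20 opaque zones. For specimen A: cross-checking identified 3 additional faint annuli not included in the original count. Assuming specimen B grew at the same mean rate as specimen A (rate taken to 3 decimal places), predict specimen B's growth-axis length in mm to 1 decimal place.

Specimen A: correcting the raw count gives 40 + 3 = 43 true opaque zones.
A: Mean rate = 4.2 mm / 43 years ≈ 0.098 mm/yr.
Length of B = 0.098 × 20 = 2.0 mm.

2.0 mm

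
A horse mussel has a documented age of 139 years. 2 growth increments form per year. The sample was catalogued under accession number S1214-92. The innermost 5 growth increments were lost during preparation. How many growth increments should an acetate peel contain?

Expected growth increments: 139 × 2 = 278.
278 − 5 missed = 273 growth increments expected in the prepared section.

273 growth increments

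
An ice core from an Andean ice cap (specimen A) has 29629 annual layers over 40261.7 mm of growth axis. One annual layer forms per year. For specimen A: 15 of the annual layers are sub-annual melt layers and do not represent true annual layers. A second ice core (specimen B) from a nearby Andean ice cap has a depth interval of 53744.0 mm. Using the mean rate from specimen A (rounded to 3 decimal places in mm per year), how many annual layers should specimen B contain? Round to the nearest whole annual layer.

Specimen A: correcting the raw count gives 29629 − 15 = 29614 true annual layers.
A: 40261.7 mm over 29614 years gives 40261.7 / 29614 ≈ 1.360 mm/year.
For B, 53744.0 / 1.360 = 39517.65 years ≈ 39518 annual layers.

39518 annual layers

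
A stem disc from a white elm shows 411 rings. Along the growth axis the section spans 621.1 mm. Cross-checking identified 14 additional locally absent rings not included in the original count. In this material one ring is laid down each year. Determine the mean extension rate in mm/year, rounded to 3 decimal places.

1.461 mm/year

Correcting the raw count gives 411 + 14 = 425 true rings.
Extension rate ≈ 621.1 / 425 = 1.461 mm/year.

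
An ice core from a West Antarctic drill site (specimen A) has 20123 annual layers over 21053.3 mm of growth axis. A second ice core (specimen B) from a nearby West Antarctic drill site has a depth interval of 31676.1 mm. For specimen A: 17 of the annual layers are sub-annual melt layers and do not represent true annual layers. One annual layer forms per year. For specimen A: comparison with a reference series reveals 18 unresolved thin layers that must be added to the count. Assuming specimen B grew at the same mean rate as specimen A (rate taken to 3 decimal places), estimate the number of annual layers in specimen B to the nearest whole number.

30283 annual layers

Specimen A: after corrections the count is 20123 − 17 + 18 = 20124 annual layers.
A: 21053.3 mm over 20124 years gives 21053.3 / 20124 ≈ 1.046 mm per year.
B spans 31676.1 / 1.046 = 30283.08 years ≈ 30283 annual layers.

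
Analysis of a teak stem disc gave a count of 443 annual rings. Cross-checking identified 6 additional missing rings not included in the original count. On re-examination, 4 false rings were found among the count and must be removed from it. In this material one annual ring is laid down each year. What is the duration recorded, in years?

445 years

True annual ring count = 443 − 4 + 6 = 445.
With a one-to-one annual ring periodicity this is 445 years.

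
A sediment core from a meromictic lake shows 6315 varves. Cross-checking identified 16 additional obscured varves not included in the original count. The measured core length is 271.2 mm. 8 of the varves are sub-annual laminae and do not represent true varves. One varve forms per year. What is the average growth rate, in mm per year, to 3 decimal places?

True varve count = 6315 − 8 + 16 = 6323.
271.2 mm over 6323 years gives 271.2 / 6323 ≈ 0.043 mm per year.

0.043 mm per year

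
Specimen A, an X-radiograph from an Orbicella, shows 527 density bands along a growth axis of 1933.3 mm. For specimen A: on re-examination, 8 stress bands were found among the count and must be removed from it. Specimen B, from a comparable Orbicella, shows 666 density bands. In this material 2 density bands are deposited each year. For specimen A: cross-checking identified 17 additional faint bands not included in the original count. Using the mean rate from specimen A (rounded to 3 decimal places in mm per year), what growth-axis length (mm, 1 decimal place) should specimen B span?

Specimen A: true density band count = 527 − 8 + 17 = 536.
Specimen A: dividing by 2 density bands per year: 536 / 2 = 268 years.
A: Extension rate ≈ 1933.3 / 268 = 7.214 mm/yr.
Specimen B: 666 density bands at 2 per year is 666 / 2 = 333 years. For B, 7.214 mm/year × 333 years = 2402.3 mm.

2402.3 mm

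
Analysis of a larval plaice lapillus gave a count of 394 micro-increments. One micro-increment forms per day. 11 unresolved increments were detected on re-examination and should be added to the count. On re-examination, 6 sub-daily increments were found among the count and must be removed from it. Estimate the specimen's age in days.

399 d

Adjusted count: 394 − 6 + 11 = 399 micro-increments.
With a one-to-one micro-increment periodicity this is 399 days.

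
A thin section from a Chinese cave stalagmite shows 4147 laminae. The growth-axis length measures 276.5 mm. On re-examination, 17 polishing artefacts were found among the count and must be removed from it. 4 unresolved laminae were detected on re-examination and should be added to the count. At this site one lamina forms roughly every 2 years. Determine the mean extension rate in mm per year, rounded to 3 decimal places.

Adjusted count: 4147 − 17 + 4 = 4134 laminae.
4134 laminae at 2 years each span 4134 × 2 = 8268 years.
Mean rate = 276.5 mm / 8268 years ≈ 0.033 mm per year.

0.033 mm per year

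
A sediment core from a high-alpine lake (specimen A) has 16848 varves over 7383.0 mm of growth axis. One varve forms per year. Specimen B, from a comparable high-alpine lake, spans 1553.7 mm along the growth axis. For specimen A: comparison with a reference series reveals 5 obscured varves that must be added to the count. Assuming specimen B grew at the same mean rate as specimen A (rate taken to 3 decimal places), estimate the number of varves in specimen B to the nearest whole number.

3547 varves

Specimen A: after corrections the count is 16848 + 5 = 16853 varves.
A: Mean rate = 7383.0 mm / 16853 years ≈ 0.438 mm/yr.
For B, 1553.7 / 0.438 = 3547.26 years ≈ 3547 varves.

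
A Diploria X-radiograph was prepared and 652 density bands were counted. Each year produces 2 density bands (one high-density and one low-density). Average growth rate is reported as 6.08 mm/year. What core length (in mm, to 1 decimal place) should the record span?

1982.1 mm

652 density bands at 2 per year is 652 / 2 = 326 years.
Predicted length = 6.08 mm/year × 326 years = 1982.1 mm.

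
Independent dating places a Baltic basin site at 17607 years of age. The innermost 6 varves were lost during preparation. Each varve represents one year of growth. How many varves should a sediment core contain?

17601 varves

One varve per year gives 17607 varves over 17607 years.
Less the 6 uncaptured varves: 17607 − 6 = 17601.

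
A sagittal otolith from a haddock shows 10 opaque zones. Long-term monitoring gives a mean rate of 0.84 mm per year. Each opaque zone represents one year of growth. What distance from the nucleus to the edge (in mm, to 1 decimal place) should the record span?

8.4 mm

10 years of growth are recorded.
Predicted length = 0.84 mm/year × 10 years = 8.4 mm.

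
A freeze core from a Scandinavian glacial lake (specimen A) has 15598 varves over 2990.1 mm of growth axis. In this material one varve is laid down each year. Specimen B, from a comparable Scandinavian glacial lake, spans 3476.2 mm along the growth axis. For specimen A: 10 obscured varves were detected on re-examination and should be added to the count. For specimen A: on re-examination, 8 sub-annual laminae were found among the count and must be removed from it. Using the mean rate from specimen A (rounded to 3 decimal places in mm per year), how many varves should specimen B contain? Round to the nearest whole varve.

18105 varves

Specimen A: true varve count = 15598 − 8 + 10 = 15600.
A: Extension rate ≈ 2990.1 / 15600 = 0.192 mm per year.
Specimen B: 3476.2 mm / 0.192 mm per year = 18105.21 years ≈ 18105 varves.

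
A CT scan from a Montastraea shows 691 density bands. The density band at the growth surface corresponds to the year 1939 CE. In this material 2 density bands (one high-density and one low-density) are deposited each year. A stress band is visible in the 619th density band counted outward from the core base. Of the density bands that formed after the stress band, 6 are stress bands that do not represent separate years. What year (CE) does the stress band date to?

1906 CE

Between density band 619 and the growth surface there are 691 − 619 = 72 density bands.
Removing the 6 false density bands leaves 72 − 6 = 66 true density bands beyond the stress band.
With 2 density bands per year, 66 / 2 = 33 years.
Counting back 33 years from 1939 CE places the stress band in 1939 − 33 = 1906 CE.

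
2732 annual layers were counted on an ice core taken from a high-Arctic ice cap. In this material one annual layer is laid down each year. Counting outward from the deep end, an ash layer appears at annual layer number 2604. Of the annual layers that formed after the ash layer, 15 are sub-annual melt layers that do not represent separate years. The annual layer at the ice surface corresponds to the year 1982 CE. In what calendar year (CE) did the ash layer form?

1869 CE

The ash layer sits at annual layer 2604 from the deep end, so 2732 − 2604 = 128 annual layers formed after it.
Removing the 15 false annual layers leaves 128 − 15 = 113 true annual layers beyond the ash layer.
1982 − 113 = 1869 CE.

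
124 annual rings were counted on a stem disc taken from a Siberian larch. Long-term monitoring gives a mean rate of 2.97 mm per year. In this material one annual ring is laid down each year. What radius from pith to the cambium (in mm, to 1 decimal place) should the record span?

368.3 mm

The record spans 124 years at 2.97 mm per year.
Length ≈ 2.97 × 124 = 368.3 mm.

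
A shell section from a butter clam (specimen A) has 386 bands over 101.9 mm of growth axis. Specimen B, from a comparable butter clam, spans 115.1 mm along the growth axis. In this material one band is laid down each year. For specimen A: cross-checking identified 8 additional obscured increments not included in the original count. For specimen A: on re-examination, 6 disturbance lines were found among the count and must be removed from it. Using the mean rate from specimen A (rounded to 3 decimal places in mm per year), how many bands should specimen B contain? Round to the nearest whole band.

Specimen A: adjusted count: 386 − 6 + 8 = 388 bands.
A: Mean rate = 101.9 mm / 388 years ≈ 0.263 mm/yr.
Specimen B: 115.1 mm / 0.263 mm per year = 437.64 years ≈ 438 bands.

438 bands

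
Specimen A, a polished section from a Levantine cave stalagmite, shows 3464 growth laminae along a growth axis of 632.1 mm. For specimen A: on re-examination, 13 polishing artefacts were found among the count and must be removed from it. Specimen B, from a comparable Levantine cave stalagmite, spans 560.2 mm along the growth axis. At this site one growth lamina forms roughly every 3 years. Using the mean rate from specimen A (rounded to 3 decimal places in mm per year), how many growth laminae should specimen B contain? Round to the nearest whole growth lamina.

Specimen A: correcting the raw count gives 3464 − 13 = 3451 true growth laminae.
Specimen A: multiplying by 3 years per growth lamina: 3451 × 3 = 10353 years.
A: Mean rate = 632.1 mm / 10353 years ≈ 0.061 mm per year.
For B, 560.2 / 0.061 = 9183.61 years; at 3 years per growth lamina that is 9183.61 / 3 ≈ 3061 growth laminae.

3061 growth laminae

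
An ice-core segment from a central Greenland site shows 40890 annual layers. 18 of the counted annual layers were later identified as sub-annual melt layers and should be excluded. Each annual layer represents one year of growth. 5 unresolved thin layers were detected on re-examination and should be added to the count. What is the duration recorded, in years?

40877 years

Adjusted count: 40890 − 18 + 5 = 40877 annual layers.
At one annual layer per year, that is 40877 years.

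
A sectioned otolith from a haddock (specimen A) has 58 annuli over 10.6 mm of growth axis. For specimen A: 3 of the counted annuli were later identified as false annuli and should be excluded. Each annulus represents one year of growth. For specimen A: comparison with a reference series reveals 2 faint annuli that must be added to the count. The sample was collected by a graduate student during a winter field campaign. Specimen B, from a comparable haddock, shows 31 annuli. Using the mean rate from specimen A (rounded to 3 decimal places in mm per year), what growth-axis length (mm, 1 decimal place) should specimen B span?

Specimen A: after corrections the count is 58 − 3 + 2 = 57 annuli.
A: 10.6 mm over 57 years gives 10.6 / 57 ≈ 0.186 mm/year.
B's length ≈ 0.186 × 31 = 5.8 mm.

5.8 mm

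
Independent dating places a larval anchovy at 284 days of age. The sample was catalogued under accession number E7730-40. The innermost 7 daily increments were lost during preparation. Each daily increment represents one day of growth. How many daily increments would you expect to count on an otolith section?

277 daily increments

One daily increment per day gives 284 daily increments over 284 days.
Subtracting the 7 daily increments not captured gives 284 − 7 = 277 daily increments in the record.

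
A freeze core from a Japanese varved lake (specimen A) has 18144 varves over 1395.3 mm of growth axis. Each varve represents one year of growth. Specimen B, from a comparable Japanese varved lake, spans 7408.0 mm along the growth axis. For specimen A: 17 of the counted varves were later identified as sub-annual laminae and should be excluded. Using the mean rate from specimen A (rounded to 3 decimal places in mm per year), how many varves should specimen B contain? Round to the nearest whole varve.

96208 varves

Specimen A: true varve count = 18144 − 17 = 18127.
A: 1395.3 mm over 18127 years gives 1395.3 / 18127 ≈ 0.077 mm per year.
For B, 7408.0 / 0.077 = 96207.79 years ≈ 96208 varves.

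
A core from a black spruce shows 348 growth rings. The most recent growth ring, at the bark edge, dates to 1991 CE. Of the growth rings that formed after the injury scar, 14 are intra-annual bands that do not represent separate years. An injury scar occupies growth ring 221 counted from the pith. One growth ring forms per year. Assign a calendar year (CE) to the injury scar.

Between growth ring 221 and the bark edge there are 348 − 221 = 127 growth rings.
Excluding 14 false growth rings: 127 − 14 = 113.
1991 − 113 = 1878 CE.

1878 CE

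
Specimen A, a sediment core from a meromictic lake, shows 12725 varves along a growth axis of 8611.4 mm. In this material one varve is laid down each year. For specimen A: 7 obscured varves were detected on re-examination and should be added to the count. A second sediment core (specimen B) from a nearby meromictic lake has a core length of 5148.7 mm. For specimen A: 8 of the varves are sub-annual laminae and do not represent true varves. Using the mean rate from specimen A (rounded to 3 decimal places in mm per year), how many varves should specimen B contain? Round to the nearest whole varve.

Specimen A: adjusted count: 12725 − 8 + 7 = 12724 varves.
A: Mean rate = 8611.4 mm / 12724 years ≈ 0.677 mm/yr.
B spans 5148.7 / 0.677 = 7605.17 years ≈ 7605 varves.

7605 varves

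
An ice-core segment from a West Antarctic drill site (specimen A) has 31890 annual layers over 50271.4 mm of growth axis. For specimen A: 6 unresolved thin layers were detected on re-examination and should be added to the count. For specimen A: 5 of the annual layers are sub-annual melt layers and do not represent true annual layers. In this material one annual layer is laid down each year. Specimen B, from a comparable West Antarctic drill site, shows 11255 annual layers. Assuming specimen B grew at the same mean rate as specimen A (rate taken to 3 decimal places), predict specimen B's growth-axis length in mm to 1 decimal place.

17737.9 mm

Specimen A: after corrections the count is 31890 − 5 + 6 = 31891 annual layers.
A: Extension rate ≈ 50271.4 / 31891 = 1.576 mm per year.
For B, 1.576 mm/year × 11255 years = 17737.9 mm.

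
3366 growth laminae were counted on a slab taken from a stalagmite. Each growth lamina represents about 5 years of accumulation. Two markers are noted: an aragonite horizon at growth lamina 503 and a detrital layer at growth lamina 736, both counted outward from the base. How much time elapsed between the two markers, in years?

Separation: 736 − 503 = 233 growth laminae.
At 5 years per growth lamina, 233 × 5 = 1165 years.

1165 years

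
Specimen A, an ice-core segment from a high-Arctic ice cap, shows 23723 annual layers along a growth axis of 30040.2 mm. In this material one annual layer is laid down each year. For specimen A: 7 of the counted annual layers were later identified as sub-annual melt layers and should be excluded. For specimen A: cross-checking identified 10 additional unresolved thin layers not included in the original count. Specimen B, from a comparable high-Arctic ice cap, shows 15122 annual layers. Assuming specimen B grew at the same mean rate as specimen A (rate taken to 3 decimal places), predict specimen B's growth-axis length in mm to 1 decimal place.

Specimen A: adjusted count: 23723 − 7 + 10 = 23726 annual layers.
A: 30040.2 mm over 23726 years gives 30040.2 / 23726 ≈ 1.266 mm/year.
Length of B = 1.266 × 15122 = 19144.5 mm.

19144.5 mm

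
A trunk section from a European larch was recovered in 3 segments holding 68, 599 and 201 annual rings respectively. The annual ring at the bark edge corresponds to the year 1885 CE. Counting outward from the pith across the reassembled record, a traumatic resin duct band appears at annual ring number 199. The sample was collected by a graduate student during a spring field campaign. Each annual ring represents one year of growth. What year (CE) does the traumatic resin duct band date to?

Total annual rings = 68 + 599 + 201 = 868.
868 − 199 = 669 annual rings lie beyond the traumatic resin duct band toward the bark edge.
The annual ring at the bark edge is 1885 CE, so the traumatic resin duct band dates to 1885 − 669 = 1216 CE.

1216 CE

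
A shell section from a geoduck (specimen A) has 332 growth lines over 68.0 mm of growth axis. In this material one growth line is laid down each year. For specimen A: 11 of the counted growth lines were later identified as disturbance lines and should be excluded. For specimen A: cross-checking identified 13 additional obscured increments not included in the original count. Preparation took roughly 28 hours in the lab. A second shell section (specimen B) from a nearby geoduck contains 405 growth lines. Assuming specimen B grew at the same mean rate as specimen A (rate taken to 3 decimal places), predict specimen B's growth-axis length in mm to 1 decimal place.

Specimen A: correcting the raw count gives 332 − 11 + 13 = 334 true growth lines.
A: 68.0 mm over 334 years gives 68.0 / 334 ≈ 0.204 mm per year.
Length of B = 0.204 × 405 = 82.6 mm.

82.6 mm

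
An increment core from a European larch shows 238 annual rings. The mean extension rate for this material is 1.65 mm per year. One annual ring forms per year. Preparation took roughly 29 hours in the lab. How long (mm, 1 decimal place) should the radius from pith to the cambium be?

392.7 mm

The record spans 238 years at 1.65 mm per year.
Length ≈ 1.65 × 238 = 392.7 mm.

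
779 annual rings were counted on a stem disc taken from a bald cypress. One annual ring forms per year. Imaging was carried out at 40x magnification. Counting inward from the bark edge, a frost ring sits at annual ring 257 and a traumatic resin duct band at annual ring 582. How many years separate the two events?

325 yr

582 − 257 = 325 annual rings lie between the two events.
One annual ring per year makes the interval 325 years.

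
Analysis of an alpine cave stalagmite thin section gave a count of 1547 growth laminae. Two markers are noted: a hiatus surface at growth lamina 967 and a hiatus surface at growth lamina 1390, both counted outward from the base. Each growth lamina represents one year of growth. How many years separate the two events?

423 years

Separation: 1390 − 967 = 423 growth laminae.
At one growth lamina per year, 423 years elapsed between them.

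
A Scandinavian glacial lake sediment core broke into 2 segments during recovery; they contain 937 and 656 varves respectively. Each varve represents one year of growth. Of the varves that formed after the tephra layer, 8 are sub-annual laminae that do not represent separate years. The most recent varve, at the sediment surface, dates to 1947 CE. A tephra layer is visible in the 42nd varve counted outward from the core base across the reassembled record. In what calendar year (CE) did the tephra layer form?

404 CE

Total varves = 937 + 656 = 1593.
The tephra layer sits at varve 42 from the core base, so 1593 − 42 = 1551 varves formed after it.
Excluding 8 false varves: 1551 − 8 = 1543.
Counting back 1543 years from 1947 CE places the tephra layer in 1947 − 1543 = 404 CE.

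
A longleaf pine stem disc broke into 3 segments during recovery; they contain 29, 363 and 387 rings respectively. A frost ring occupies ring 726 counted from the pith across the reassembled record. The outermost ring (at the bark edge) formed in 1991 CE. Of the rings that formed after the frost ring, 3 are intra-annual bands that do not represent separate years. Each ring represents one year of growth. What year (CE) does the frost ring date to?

1941 CE

Total rings = 29 + 363 + 387 = 779.
The frost ring sits at ring 726 from the pith, so 779 − 726 = 53 rings formed after it.
Removing the 3 false rings leaves 53 − 3 = 50 true rings beyond the frost ring.
1991 − 50 = 1941 CE.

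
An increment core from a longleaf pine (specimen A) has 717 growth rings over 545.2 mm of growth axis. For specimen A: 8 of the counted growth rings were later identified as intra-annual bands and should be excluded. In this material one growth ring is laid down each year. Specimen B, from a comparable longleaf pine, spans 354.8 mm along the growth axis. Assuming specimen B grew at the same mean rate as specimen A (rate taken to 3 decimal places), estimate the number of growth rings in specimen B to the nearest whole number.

461 growth rings

Specimen A: true growth ring count = 717 − 8 = 709.
A: 545.2 mm over 709 years gives 545.2 / 709 ≈ 0.769 mm per year.
Specimen B: 354.8 mm / 0.769 mm per year = 461.38 years ≈ 461 growth rings.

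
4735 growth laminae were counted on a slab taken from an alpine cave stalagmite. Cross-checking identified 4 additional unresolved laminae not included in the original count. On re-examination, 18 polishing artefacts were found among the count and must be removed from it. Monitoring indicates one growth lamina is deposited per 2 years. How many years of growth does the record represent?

Correcting the raw count gives 4735 − 18 + 4 = 4721 true growth laminae.
Multiplying by 2 years per growth lamina: 4721 × 2 = 9442 years.

9442 years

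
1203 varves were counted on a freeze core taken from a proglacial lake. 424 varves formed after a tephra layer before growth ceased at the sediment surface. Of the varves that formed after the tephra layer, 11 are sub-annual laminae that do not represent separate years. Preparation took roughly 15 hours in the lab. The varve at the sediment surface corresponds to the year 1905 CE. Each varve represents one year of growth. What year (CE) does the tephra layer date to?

There are 424 varves younger than the tephra layer.
Removing the 11 false varves leaves 424 − 11 = 413 true varves beyond the tephra layer.
The varve at the sediment surface is 1905 CE, so the tephra layer dates to 1905 − 413 = 1492 CE.

1492 CE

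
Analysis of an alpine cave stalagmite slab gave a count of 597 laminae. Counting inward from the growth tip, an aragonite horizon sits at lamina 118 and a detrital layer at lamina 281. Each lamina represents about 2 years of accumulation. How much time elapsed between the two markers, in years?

326 years

Separation: 281 − 118 = 163 laminae.
163 laminae at 2 years each span 163 × 2 = 326 years.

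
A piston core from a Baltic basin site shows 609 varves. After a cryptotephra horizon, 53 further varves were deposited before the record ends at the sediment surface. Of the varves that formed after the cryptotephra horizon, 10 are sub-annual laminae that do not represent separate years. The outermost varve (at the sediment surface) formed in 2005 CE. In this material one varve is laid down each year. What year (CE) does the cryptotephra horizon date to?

1962 CE

There are 53 varves younger than the cryptotephra horizon.
Removing the 10 false varves leaves 53 − 10 = 43 true varves beyond the cryptotephra horizon.
2005 − 43 = 1962 CE.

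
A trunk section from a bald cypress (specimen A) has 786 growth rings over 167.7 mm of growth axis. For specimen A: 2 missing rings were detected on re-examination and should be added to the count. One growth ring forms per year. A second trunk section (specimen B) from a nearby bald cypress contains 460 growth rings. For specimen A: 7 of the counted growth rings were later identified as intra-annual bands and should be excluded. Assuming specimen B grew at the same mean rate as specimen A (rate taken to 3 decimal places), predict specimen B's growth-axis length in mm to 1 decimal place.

Specimen A: correcting the raw count gives 786 − 7 + 2 = 781 true growth rings.
A: 167.7 mm over 781 years gives 167.7 / 781 ≈ 0.215 mm/year.
For B, 0.215 mm/year × 460 years = 98.9 mm.

98.9 mm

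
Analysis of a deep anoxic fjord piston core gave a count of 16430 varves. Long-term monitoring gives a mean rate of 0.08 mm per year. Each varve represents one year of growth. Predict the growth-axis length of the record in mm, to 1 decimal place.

The record spans 16430 years at 0.08 mm per year.
Length ≈ 0.08 × 16430 = 1314.4 mm.

1314.4 mm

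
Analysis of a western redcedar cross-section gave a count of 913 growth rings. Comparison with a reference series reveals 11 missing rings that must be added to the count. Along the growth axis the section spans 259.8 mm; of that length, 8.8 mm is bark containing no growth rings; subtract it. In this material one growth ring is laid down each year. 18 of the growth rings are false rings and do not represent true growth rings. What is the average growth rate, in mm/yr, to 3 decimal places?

0.277 mm/yr

True growth ring count = 913 − 18 + 11 = 906.
The growth record spans 259.8 − 8.8 = 251.0 mm.
251.0 mm over 906 years gives 251.0 / 906 ≈ 0.277 mm/yr.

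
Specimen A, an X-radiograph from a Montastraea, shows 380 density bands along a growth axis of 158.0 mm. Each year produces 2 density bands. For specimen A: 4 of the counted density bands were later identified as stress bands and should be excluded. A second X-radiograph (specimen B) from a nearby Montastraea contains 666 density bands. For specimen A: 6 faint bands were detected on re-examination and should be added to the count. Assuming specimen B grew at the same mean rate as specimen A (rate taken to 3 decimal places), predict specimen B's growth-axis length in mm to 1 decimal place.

275.4 mm

Specimen A: adjusted count: 380 − 4 + 6 = 382 density bands.
Specimen A: 382 density bands at 2 per year is 382 / 2 = 191 years.
A: 158.0 mm over 191 years gives 158.0 / 191 ≈ 0.827 mm per year.
Specimen B: with 2 density bands per year, 666 / 2 = 333 years. B's length ≈ 0.827 × 333 = 275.4 mm.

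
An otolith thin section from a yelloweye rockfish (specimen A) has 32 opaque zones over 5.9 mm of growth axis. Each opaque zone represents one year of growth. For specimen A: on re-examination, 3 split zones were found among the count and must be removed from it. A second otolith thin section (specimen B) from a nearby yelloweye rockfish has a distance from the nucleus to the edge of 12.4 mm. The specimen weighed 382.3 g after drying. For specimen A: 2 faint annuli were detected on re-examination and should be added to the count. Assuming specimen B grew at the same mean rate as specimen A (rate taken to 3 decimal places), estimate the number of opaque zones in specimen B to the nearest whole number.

65 opaque zones

Specimen A: correcting the raw count gives 32 − 3 + 2 = 31 true opaque zones.
A: Mean rate = 5.9 mm / 31 years ≈ 0.190 mm/year.
B spans 12.4 / 0.190 = 65.26 years ≈ 65 opaque zones.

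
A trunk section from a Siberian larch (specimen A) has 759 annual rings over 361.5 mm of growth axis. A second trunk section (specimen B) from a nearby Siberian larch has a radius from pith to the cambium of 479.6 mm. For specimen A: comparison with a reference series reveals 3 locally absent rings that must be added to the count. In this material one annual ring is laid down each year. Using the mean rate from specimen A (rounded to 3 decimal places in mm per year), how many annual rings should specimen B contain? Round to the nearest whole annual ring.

Specimen A: adjusted count: 759 + 3 = 762 annual rings.
A: Extension rate ≈ 361.5 / 762 = 0.474 mm per year.
For B, 479.6 / 0.474 = 1011.81 years ≈ 1012 annual rings.

1012 annual rings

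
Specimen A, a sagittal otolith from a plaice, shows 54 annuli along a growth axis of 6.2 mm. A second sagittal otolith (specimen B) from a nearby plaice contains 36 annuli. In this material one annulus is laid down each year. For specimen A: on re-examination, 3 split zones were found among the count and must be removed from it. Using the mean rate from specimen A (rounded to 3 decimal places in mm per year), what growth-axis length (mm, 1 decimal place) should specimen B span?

Specimen A: adjusted count: 54 − 3 = 51 annuli.
A: Mean rate = 6.2 mm / 51 years ≈ 0.122 mm per year.
B's length ≈ 0.122 × 36 = 4.4 mm.

4.4 mm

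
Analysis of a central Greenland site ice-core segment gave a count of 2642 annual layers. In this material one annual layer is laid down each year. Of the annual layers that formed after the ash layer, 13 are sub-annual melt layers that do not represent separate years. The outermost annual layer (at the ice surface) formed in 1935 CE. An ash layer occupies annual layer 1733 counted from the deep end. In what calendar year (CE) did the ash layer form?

The ash layer sits at annual layer 1733 from the deep end, so 2642 − 1733 = 909 annual layers formed after it.
Removing the 13 false annual layers leaves 909 − 13 = 896 true annual layers beyond the ash layer.
1935 − 896 = 1039 CE.

1039 CE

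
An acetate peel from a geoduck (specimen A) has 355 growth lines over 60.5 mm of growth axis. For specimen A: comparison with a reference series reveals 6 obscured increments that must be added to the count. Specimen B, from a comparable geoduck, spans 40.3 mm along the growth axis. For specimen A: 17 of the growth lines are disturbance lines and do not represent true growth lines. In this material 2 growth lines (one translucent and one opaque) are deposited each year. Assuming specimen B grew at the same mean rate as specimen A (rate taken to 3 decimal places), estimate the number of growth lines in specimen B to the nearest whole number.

Specimen A: correcting the raw count gives 355 − 17 + 6 = 344 true growth lines.
Specimen A: 344 growth lines at 2 per year is 344 / 2 = 172 years.
A: Extension rate ≈ 60.5 / 172 = 0.352 mm per year.
B spans 40.3 / 0.352 = 114.49 years; at 2 growth lines per year that is 114.49 × 2 ≈ 229 growth lines.

229 growth lines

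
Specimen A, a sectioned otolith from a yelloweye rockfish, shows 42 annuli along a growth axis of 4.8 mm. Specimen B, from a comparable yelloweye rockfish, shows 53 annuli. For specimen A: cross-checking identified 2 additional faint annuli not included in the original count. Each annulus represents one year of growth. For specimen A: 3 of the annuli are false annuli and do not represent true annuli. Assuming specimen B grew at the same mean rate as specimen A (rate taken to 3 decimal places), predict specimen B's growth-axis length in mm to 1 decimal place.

Specimen A: adjusted count: 42 − 3 + 2 = 41 annuli.
A: Mean rate = 4.8 mm / 41 years ≈ 0.117 mm/yr.
For B, 0.117 mm/year × 53 years = 6.2 mm.

6.2 mm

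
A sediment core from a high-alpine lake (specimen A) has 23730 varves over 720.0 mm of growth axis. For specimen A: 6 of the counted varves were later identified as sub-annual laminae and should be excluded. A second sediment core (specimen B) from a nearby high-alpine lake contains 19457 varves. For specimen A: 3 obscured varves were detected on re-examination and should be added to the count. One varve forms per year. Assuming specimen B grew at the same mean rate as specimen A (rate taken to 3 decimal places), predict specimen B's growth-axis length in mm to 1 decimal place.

Specimen A: adjusted count: 23730 − 6 + 3 = 23727 varves.
A: Extension rate ≈ 720.0 / 23727 = 0.030 mm/yr.
Length of B = 0.030 × 19457 = 583.7 mm.

583.7 mm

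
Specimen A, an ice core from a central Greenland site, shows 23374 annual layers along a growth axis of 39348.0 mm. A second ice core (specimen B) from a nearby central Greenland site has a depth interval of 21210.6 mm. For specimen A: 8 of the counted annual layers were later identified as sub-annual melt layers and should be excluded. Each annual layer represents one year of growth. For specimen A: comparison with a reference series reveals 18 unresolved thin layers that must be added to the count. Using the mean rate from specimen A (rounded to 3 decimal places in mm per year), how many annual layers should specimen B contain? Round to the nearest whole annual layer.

Specimen A: true annual layer count = 23374 − 8 + 18 = 23384.
A: Extension rate ≈ 39348.0 / 23384 = 1.683 mm/yr.
Specimen B: 21210.6 mm / 1.683 mm per year = 12602.85 years ≈ 12603 annual layers.

12603 annual layers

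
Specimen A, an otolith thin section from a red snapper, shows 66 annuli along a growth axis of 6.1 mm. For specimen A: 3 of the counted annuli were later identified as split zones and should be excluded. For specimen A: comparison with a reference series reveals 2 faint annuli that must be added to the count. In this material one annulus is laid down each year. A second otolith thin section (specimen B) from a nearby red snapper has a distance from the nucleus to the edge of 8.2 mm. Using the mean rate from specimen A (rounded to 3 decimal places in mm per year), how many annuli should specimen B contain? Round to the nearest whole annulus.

Specimen A: true annulus count = 66 − 3 + 2 = 65.
A: Extension rate ≈ 6.1 / 65 = 0.094 mm/yr.
For B, 8.2 / 0.094 = 87.23 years ≈ 87 annuli.

87 annuli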